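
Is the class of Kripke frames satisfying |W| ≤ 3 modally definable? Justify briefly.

No — not modally definable

If a class were modally definable it would be closed under disjoint unions (Goldblatt–Thomason).
Any modal formula valid on each of 4 disjoint one-world frames is valid on their disjoint union (validity is preserved under disjoint unions). Each one-world frame has |W|=1≤3, but the union has |W|=4.
So the class is not modally definable.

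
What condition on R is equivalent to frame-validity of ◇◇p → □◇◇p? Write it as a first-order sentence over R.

This is a Sahlqvist (Geach-type) schema ◇^2□^0p → □^1◇^2p.
Minimal-valuation argument: fix x; take any y with xR^2y and any z with xR^1z. Set V(p) to the set of worlds R-reachable from y in exactly 0 steps. Then □^0p holds at y, so the antecedent holds at x; validity forces ◇^2p at z, giving a w with zR^2w and yR^0w.
First-order correspondent: ∀x ∀y ∀z ((xR²y ∧ xRz) → ∃w (y = w ∧ zR²w)).

∀x ∀y ∀z ((xR²y ∧ xRz) → ∃w (y = w ∧ zR²w))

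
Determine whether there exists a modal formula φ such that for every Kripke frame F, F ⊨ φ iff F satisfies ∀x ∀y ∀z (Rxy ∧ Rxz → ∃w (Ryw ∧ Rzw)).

Definable; ◇□r → □◇r defines it

The condition is convergence. A defining modal formula is ◇□r → □◇r.
Suppose ◇□r→□◇r is valid. Take Rxy, Rxz and set V(r)={w : Ryw}. Then □r at y so ◇□r at x, so □◇r at x, so ◇r at z, giving w with Rzw and Ryw.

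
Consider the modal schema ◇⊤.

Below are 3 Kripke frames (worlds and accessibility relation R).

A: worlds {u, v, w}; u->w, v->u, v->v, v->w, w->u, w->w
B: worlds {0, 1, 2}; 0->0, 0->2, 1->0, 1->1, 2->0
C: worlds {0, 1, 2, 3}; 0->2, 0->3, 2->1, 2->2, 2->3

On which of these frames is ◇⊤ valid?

Frame correspondent (Sahlqvist): ∀x ∃y Rxy — i.e. seriality.
A: condition met.
B: condition met.
C: fails — world 1 has no successor.
Valid on: A, B.

A, B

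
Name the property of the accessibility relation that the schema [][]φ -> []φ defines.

Density

Suppose □□φ→□φ is valid. Take Rxy and set V(φ)={w : xR²w}. Then □□φ at x, so □φ at x, so φ at y, i.e. ∃z(Rxz∧Rzy).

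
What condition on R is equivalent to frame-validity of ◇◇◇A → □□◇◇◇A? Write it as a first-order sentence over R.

∀x ∀y ∀z ((xR³y ∧ xR²z) → ∃w (y = w ∧ zR³w))

This is a Sahlqvist (Geach-type) schema ◇^3□^0A → □^2◇^3A.
First-order correspondent: ∀x ∀y ∀z ((xR³y ∧ xR²z) → ∃w (y = w ∧ zR³w)).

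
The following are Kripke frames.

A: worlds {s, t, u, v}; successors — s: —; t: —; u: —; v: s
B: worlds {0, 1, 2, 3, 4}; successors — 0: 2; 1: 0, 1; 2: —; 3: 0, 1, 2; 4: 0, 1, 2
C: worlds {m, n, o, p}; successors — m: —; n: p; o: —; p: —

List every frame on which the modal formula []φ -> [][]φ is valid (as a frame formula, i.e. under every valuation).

Frame correspondent (Sahlqvist): forall x forall y forall z (Rxy & Ryz -> Rxz) — i.e. transitivity.
A: holds.
B: fails — R10 and R02 but not R12.
C: holds.
Valid on: A, C.

A, C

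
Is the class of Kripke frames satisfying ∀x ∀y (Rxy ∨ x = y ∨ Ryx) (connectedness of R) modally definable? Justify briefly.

No

Any modally definable frame class is closed under disjoint unions.
Take 3 disjoint single-world reflexive frames: each is trivially connected, but their disjoint union has 3 worlds with no edge between distinct components, so it is not connected.
Hence connectedness of R is not modally definable.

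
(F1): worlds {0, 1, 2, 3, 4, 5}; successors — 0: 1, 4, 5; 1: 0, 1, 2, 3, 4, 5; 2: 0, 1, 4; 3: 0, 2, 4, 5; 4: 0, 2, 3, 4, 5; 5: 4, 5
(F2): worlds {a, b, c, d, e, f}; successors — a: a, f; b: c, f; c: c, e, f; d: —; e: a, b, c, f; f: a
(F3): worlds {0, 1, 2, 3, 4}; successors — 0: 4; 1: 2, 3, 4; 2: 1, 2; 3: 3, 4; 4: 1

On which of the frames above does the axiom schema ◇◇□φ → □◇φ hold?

(F1)

This is the axiom for a generalized confluence (Geach) condition; its first-order frame correspondent is ∀x ∀y ∀z ((xR²y ∧ xRz) → ∃w (yRw ∧ zRw)).
(F1): ✓.
(F2): fails — bR²c, bRf but no w with cRw and fRw.
(F3): fails — 0R²1, 0R4 but no w with 1Rw and 4Rw.
Valid on: (F1).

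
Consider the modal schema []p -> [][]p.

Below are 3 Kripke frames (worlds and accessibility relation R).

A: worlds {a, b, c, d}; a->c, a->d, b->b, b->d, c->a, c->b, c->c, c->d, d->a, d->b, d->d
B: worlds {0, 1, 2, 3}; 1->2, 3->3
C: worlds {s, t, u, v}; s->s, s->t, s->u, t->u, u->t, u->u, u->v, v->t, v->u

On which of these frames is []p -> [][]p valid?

This is the axiom for transitivity; its first-order frame correspondent is forall x forall y forall z (Rxy & Ryz -> Rxz).
A: fails — Rac and Rcb but not Rab.
B: holds.
C: fails — Rvu and Ruv but not Rvv.
Valid on: B.

B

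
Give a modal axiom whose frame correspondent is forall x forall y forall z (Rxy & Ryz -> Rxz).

□ψ → □□ψ

The condition is transitivity. The 4 schema □ψ → □□ψ defines it.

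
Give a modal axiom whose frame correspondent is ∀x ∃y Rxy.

A defining formula is □ψ → ◇ψ (the D axiom).
Suppose □ψ→◇ψ is valid. At any x set V(ψ)=W. Then □ψ at x, so ◇ψ at x, so x has a successor.

□ψ → ◇ψ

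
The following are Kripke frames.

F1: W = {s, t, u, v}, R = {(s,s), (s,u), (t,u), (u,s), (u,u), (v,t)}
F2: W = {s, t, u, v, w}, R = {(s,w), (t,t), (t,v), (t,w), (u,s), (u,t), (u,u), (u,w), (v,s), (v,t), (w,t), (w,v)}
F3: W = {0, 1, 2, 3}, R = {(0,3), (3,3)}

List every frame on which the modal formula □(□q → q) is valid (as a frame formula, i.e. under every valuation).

This is the axiom for shift-reflexivity; its first-order frame correspondent is ∀x ∀y (Rxy → Ryy).
F1: fails — Rvt but not Rtt.
F2: fails — Rtv but not Rvv.
F3: satisfies the condition.

F3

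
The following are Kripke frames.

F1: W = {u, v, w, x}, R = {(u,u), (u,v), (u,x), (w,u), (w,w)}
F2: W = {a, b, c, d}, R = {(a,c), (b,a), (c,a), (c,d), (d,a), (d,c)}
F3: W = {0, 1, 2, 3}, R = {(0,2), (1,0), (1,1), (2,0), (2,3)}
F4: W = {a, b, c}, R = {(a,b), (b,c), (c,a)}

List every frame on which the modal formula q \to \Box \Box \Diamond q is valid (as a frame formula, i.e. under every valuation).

F4

This is the axiom for a generalized confluence (Geach) condition; its first-order frame correspondent is \forall x \forall z (x R^2 z \to \exists w (x = w \wedge zRw)).
F1: fails — uR²v but no t with u=t and vRt.
F2: fails — aR²a but no w with a=w and aRw.
F3: fails — 0R²0 but no w with 0=w and 0Rw.
F4: satisfies the condition.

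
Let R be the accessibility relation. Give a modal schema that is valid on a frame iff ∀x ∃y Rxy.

The condition is seriality. The D schema □s → ◇s defines it.
Suppose □s→◇s is valid. At any x set V(s)=W. Then □s at x, so ◇s at x, so x has a successor.

□s → ◇s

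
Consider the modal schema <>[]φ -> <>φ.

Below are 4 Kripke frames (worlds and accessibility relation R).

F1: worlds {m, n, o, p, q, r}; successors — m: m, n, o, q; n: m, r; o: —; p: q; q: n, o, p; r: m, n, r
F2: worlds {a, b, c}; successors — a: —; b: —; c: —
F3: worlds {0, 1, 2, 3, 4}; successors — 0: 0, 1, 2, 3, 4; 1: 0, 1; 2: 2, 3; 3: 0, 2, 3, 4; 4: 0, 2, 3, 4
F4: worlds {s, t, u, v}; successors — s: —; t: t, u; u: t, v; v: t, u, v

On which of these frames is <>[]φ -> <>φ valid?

F2, F3, F4

This is the axiom for a generalized confluence (Geach) condition; its first-order frame correspondent is forall x forall y (xRy -> exists w (yRw & xRw)).
F1: fails — mRo but no w with oRw and mRw.
F2: holds.
F3: holds.
F4: holds.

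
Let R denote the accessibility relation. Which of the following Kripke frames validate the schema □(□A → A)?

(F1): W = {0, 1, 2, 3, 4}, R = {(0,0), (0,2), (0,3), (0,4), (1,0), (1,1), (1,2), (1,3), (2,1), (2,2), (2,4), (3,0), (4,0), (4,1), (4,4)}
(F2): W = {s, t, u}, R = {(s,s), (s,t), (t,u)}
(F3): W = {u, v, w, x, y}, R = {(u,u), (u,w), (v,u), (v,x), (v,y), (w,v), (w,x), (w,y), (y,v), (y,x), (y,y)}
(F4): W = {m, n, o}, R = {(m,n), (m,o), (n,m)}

none

This is the axiom for shift-reflexivity; its first-order frame correspondent is ∀x ∀y (Rxy → Ryy).
(F1): fails — R03 but not R33.
(F2): fails — Rtu but not Ruu.
(F3): fails — Ryx but not Rxx.
(F4): fails — Rnm but not Rmm.
Valid on no frame.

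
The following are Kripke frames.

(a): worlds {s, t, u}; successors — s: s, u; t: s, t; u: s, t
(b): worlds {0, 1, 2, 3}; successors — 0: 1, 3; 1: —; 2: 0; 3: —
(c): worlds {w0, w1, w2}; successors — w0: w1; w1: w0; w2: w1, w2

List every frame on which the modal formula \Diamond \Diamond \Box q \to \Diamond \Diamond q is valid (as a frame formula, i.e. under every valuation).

This is the axiom for a generalized confluence (Geach) condition; its first-order frame correspondent is \forall x \forall y (x R^2 y \to \exists w (yRw \wedge x R^2 w)).
(a): satisfies the condition.
(b): fails — 2R²1 but no w with 1Rw and 2R²w.
(c): fails — w0R²w0 but no w with w0Rw and w0R²w.
Valid on: (a).

(a)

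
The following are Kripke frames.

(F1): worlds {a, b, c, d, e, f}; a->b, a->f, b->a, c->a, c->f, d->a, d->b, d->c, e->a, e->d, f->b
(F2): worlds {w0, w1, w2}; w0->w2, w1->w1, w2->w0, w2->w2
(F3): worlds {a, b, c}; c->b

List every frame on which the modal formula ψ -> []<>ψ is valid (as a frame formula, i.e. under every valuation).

The schema corresponds to symmetry: forall x forall y (Rxy -> Ryx).
(F1): fails — Rdc but not Rcd.
(F2): satisfies the condition.
(F3): fails — Rcb but not Rbc.

(F2)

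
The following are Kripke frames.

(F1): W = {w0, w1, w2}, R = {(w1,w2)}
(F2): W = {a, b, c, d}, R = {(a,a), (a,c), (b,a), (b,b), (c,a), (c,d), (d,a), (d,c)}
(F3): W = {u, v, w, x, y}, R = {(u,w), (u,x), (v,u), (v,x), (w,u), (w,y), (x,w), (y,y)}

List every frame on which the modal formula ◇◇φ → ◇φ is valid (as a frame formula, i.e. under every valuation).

(F1)

Frame correspondent (Sahlqvist): ∀x ∀y ∀z (Rxy ∧ Ryz → Rxz) — i.e. transitivity.
(F1): satisfies the condition.
(F2): fails — Rcd and Rdc but not Rcc.
(F3): fails — Rxw and Rwu but not Rxu.
Valid on: (F1).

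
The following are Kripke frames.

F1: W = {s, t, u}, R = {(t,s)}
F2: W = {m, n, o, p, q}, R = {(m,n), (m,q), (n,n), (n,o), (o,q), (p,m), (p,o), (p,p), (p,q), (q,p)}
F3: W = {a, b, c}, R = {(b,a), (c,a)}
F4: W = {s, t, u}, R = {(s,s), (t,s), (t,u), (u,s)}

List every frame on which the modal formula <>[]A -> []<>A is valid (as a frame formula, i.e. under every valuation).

F4

This is the axiom for convergence; its first-order frame correspondent is forall x forall y forall z (Rxy & Rxz -> exists w (Ryw & Rzw)).
F1: fails — Rts and Rts but s and s have no common successor.
F2: fails — Rmq and Rmn but q and n have no common successor.
F3: fails — Rba and Rba but a and a have no common successor.
F4: holds.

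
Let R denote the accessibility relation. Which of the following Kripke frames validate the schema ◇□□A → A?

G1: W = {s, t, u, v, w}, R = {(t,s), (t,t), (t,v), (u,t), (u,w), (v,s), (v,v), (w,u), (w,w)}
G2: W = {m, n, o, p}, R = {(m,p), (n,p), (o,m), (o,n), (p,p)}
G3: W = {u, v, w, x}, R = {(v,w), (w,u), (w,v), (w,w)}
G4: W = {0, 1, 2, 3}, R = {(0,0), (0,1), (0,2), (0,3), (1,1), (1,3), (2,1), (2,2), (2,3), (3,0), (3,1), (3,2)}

G4

This is the axiom for a generalized confluence (Geach) condition; its first-order frame correspondent is ∀x ∀y (xRy → ∃w (yR²w ∧ x = w)).
G1: fails — tRs but no w* with sR²w* and t=w*.
G2: fails — mRp but no w with pR²w and m=w.
G3: fails — wRu but no t with uR²t and w=t.
G4: satisfies the condition.
Valid on: G4.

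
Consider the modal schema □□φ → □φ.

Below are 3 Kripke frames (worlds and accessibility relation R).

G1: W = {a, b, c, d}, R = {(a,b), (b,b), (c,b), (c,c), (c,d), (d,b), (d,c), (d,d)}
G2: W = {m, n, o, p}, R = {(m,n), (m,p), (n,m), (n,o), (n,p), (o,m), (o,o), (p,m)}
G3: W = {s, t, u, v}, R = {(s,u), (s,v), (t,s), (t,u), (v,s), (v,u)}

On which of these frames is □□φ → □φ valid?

G1

The schema corresponds to density: ∀x ∀y (Rxy → ∃z (Rxz ∧ Rzy)).
G1: condition met.
G2: fails — Rpm but no z with Rpz and Rzm.
G3: fails — Rts but no z with Rtz and Rzs.
Valid on: G1.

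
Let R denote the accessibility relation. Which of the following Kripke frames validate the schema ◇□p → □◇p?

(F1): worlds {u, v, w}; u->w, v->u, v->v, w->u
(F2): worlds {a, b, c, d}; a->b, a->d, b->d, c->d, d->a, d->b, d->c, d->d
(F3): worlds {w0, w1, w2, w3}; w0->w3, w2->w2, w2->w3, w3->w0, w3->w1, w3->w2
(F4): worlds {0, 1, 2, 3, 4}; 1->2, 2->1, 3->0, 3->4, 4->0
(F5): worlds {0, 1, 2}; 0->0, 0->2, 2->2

Frame correspondent (Sahlqvist): ∀x ∀y ∀z (Rxy ∧ Rxz → ∃w (Ryw ∧ Rzw)) — i.e. convergence.
(F1): fails — Rvu and Rvv but u and v have no common successor.
(F2): condition met.
(F3): fails — Rw3w1 and Rw3w1 but w1 and w1 have no common successor.
(F4): fails — R34 and R30 but 4 and 0 have no common successor.
(F5): condition met.

(F2), (F5)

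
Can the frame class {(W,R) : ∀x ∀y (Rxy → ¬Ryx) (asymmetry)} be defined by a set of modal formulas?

Not modally definable

If a class were modally definable it would be closed under surjective bounded morphisms (Goldblatt–Thomason).
The 5-cycle (worlds s,t,u,v,w with s→t→u→v→w→s) is asymmetric. Mapping every world to a single reflexive point • is a surjective bounded morphism, and the reflexive point is not asymmetric (R•• but asymmetry requires ¬R••).
So the class is not modally definable.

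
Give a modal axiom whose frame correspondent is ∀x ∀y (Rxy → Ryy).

The condition is shift-reflexivity. The T□ schema □(□p → p) defines it.
Suppose □(□p→p) is valid. Take Rxy and set V(p)={w : Ryw}. Then at y, □p holds; since □(□p→p) at x, □p→p at y, so p at y, i.e. Ryy.

□(□p → p)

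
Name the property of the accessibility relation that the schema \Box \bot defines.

This schema is the Ver axiom.
Its frame correspondent is emptiness of R — \forall x \forall y \neg Rxy.

emptiness of R: \forall x \forall y \neg Rxy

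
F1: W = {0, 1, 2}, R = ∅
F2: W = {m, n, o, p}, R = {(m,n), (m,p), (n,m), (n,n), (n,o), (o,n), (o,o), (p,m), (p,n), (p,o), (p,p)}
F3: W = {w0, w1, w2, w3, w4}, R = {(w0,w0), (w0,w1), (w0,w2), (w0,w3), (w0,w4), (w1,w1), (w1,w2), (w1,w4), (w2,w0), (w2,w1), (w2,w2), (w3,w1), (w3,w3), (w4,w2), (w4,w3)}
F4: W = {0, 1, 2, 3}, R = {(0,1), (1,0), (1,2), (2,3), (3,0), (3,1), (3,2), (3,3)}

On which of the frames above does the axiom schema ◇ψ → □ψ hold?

F1

The schema corresponds to partial functionality: ∀x ∀y ∀z (Rxy ∧ Rxz → y = z).
F1: condition met.
F2: fails — m sees both n and p.
F3: fails — w0 sees both w0 and w1.
F4: fails — 1 sees both 0 and 2.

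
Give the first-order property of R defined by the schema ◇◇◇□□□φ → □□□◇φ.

∀x ∀y ∀z ((xR³y ∧ xR³z) → ∃w (yR³w ∧ zRw))

This is a Sahlqvist (Geach-type) schema ◇^3□^3φ → □^3◇^1φ.
First-order correspondent: ∀x ∀y ∀z ((xR³y ∧ xR³z) → ∃w (yR³w ∧ zRw)).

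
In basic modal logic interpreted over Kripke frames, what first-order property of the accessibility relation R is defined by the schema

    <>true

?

This is a form of the D axiom.
Its frame correspondent is seriality — forall x exists y Rxy.

Seriality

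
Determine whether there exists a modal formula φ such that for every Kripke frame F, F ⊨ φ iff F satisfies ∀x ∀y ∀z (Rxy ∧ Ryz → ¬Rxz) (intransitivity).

Any modally definable frame class is closed under surjective bounded morphisms.
The 7-cycle (worlds s,t,u,v,w,x,y with s→t→u→v→w→x→y→s) is intransitive. Mapping every world to a single reflexive point • is a surjective bounded morphism; the reflexive point is not intransitive (R••∧R•• but R••).
So no modal formula (or set of formulas) defines exactly the intransitive frames.

No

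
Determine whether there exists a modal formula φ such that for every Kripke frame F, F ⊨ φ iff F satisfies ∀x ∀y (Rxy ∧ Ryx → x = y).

Modal frame validity is preserved under surjective bounded morphisms.
The 8-cycle (worlds a,b,c,d,e,f,g,h with a→b→c→d→e→f→g→h→a) is antisymmetric. Sending even-indexed worlds to • and odd-indexed worlds to ∘ is a surjective bounded morphism onto the two-world frame with •↔∘, which is not antisymmetric.
So no modal formula (or set of formulas) defines exactly the antisymmetric frames.

Not definable by any modal formula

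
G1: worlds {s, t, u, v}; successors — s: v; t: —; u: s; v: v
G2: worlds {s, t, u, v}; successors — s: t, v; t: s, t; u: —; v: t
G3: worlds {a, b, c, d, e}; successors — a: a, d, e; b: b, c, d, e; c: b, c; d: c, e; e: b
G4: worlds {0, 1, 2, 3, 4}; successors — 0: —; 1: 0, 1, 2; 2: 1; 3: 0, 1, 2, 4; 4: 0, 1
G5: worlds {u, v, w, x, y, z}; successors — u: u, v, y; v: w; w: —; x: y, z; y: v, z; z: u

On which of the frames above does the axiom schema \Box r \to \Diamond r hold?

Frame correspondent (Sahlqvist): \forall x \exists y Rxy — i.e. seriality.
G1: fails — world t has no successor.
G2: fails — world u has no successor.
G3: condition met.
G4: fails — world 0 has no successor.
G5: fails — world w has no successor.

G3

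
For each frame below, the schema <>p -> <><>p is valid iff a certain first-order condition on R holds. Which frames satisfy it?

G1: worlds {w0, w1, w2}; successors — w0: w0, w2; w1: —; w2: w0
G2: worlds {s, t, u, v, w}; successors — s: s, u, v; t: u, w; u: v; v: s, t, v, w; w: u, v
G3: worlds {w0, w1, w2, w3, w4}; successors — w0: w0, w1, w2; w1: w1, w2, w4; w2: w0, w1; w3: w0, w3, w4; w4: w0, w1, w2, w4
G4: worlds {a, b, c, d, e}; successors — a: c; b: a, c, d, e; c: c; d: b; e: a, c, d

Frame correspondent (Sahlqvist): forall x forall y (xRy -> exists w (y = w & x R^2 w)) — i.e. a generalized confluence (Geach) condition.
G1: satisfies the condition.
G2: fails — tRw but no w* with w=w* and tR²w*.
G3: satisfies the condition.
G4: fails — bRe but no w with e=w and bR²w.

G1, G3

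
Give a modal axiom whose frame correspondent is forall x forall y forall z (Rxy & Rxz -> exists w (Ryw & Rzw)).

This is convergence; the standard corresponding axiom is .2: ◇□r → □◇r.
Suppose ◇□r→□◇r is valid. Take Rxy, Rxz and set V(r)={w : Ryw}. Then □r at y so ◇□r at x, so □◇r at x, so ◇r at z, giving w with Rzw and Ryw.

◇□r → □◇r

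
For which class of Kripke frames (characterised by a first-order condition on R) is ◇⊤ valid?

seriality

This is a form of the D axiom.
Its frame correspondent is seriality — ∀x ∃y Rxy.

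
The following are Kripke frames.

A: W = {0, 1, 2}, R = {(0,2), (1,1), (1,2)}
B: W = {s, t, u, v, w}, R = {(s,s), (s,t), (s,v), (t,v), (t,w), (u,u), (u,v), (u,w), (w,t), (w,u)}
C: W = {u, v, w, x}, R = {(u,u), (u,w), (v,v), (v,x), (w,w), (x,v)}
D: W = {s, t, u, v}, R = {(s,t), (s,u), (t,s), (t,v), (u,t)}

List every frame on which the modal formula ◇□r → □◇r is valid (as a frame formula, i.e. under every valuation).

This is the axiom for convergence; its first-order frame correspondent is ∀x ∀y ∀z (Rxy ∧ Rxz → ∃w (Ryw ∧ Rzw)).
A: fails — R02 and R02 but 2 and 2 have no common successor.
B: fails — Rsv and Rsv but v and v have no common successor.
C: satisfies the condition.
D: fails — Rsu and Rst but u and t have no common successor.

C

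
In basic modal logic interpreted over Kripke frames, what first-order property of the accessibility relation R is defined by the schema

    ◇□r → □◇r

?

Suppose ◇□r→□◇r is valid. Take Rxy, Rxz and set V(r)={w : Ryw}. Then □r at y so ◇□r at x, so □◇r at x, so ◇r at z, giving w with Rzw and Ryw.

convergence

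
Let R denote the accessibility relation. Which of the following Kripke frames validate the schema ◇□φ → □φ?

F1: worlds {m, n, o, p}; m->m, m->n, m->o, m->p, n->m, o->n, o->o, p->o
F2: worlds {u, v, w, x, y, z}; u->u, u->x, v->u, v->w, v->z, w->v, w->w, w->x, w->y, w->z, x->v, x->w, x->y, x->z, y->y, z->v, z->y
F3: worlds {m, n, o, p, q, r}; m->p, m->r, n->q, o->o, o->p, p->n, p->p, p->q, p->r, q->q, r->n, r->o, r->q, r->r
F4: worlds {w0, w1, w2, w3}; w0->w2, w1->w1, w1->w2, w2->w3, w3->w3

none

This is the axiom for the Euclidean property; its first-order frame correspondent is ∀x ∀y ∀z (Rxy ∧ Rxz → Ryz).
F1: fails — Rmo and Rmm but not Rom.
F2: fails — Rux and Ruu but not Rxu.
F3: fails — Rmr and Rmp but not Rrp.
F4: fails — Rw0w2 and Rw0w2 but not Rw2w2.
Valid on no frame.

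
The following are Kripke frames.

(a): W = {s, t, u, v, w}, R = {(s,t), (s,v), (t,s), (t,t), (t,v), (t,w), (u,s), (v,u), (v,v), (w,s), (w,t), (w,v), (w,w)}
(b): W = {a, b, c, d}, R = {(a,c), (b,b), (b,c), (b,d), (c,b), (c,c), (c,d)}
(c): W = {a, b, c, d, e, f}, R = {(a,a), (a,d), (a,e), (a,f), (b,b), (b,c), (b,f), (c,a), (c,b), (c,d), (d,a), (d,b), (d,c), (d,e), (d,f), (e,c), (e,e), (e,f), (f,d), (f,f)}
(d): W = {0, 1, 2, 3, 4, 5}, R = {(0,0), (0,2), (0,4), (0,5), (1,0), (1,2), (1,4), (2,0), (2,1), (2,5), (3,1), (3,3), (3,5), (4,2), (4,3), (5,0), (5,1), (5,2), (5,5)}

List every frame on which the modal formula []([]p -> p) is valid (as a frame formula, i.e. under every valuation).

none

The schema corresponds to shift-reflexivity: forall x forall y (Rxy -> Ryy).
(a): fails — Rus but not Rss.
(b): fails — Rcd but not Rdd.
(c): fails — Rcd but not Rdd.
(d): fails — R12 but not R22.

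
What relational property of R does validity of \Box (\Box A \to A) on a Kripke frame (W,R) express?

Suppose □(□A→A) is valid. Take Rxy and set V(A)={w : Ryw}. Then at y, □A holds; since □(□A→A) at x, □A→A at y, so A at y, i.e. Ryy.
Conversely, any frame satisfying \forall x \forall y (Rxy \to Ryy) validates the schema.
Frame condition: \forall x \forall y (Rxy \to Ryy).

shift-reflexivity: \forall x \forall y (Rxy \to Ryy)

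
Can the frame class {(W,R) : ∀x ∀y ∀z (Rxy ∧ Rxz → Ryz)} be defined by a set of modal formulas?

This is a Sahlqvist condition; the 5 axiom ◇q → □◇q defines it.

Definable; ◇q → □◇q defines it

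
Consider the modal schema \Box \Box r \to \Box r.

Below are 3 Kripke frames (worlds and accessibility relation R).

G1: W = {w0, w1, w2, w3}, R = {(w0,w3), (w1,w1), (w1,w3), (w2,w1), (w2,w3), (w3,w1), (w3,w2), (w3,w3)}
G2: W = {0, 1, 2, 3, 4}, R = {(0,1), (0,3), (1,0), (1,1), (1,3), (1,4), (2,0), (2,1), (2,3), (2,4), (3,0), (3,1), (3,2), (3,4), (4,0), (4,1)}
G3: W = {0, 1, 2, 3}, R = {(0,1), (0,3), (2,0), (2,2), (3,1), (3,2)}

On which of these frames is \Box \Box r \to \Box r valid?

This is the axiom for density; its first-order frame correspondent is \forall x \forall y (Rxy \to \exists z (Rxz \wedge Rzy)).
G1: condition met.
G2: fails — R32 but no z with R3z and Rz2.
G3: fails — R31 but no z with R3z and Rz1.

G1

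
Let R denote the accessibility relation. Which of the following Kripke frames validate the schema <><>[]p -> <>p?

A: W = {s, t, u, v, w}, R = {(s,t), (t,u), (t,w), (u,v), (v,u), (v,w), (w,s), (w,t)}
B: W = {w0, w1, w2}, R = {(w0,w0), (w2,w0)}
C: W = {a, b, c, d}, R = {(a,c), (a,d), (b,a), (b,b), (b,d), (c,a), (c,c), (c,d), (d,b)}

B

This is the axiom for a generalized confluence (Geach) condition; its first-order frame correspondent is forall x forall y (x R^2 y -> exists w (yRw & xRw)).
A: fails — sR²u but no w* with uRw* and sRw*.
B: satisfies the condition.
C: fails — aR²d but no w with dRw and aRw.
Valid on: B.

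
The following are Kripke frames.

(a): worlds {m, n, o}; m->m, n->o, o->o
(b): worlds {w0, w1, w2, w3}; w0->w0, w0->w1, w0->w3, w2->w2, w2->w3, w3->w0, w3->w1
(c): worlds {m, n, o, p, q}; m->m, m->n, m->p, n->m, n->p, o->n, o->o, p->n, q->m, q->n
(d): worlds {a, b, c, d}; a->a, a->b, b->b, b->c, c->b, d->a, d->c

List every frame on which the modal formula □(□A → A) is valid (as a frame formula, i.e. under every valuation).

(a)

The schema corresponds to shift-reflexivity: ∀x ∀y (Rxy → Ryy).
(a): ✓.
(b): fails — Rw3w1 but not Rw1w1.
(c): fails — Ron but not Rnn.
(d): fails — Rbc but not Rcc.
Valid on: (a).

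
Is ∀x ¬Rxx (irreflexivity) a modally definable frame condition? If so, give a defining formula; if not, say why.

If a class were modally definable it would be closed under surjective bounded morphisms (Goldblatt–Thomason).
The 2-cycle (worlds w0,w1 with w0→w1→w0) is irreflexive, and the map sending every world to a single reflexive point • is a surjective bounded morphism (forth: every edge maps to (•,•); back: every world has a successor). So any modal formula valid on the 2-cycle is also valid on the reflexive point, which is not irreflexive.
So no modal formula (or set of formulas) defines exactly the irreflexive frames.

Not definable by any modal formula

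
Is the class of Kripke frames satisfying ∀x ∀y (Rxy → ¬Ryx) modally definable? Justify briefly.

No — not modally definable

Any modally definable frame class is closed under surjective bounded morphisms.
The 5-cycle (worlds w0,w1,w2,w3,w4 with w0→w1→w2→w3→w4→w0) is asymmetric. Mapping every world to a single reflexive point • is a surjective bounded morphism, and the reflexive point is not asymmetric (R•• but asymmetry requires ¬R••).
So no modal formula (or set of formulas) defines exactly the asymmetric frames.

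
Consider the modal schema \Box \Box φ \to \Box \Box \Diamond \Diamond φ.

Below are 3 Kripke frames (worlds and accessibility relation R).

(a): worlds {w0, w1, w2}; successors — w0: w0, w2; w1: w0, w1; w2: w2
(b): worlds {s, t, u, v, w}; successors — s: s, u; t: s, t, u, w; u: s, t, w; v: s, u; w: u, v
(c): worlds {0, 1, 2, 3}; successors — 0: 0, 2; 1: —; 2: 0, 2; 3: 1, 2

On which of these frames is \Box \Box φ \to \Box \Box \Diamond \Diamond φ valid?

Frame correspondent (Sahlqvist): \forall x \forall z (x R^2 z \to \exists w (x R^2 w \wedge z R^2 w)) — i.e. a generalized confluence (Geach) condition.
(a): condition met.
(b): condition met.
(c): condition met.
Valid on: (a), (b), (c).

(a), (b), (c)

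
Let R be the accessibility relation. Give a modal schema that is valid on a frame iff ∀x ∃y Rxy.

This is seriality; the standard corresponding axiom is D: □s → ◇s.
Suppose □s→◇s is valid. At any x set V(s)=W. Then □s at x, so ◇s at x, so x has a successor.

□s → ◇s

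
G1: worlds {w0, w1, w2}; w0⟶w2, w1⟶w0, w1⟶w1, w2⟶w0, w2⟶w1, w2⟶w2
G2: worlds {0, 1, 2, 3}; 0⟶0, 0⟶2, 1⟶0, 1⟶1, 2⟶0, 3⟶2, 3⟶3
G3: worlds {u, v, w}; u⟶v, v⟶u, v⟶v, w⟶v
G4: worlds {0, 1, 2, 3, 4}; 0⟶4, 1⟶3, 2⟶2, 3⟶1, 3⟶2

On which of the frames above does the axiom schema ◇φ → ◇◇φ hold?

G1, G2, G3

This is the axiom for a generalized confluence (Geach) condition; its first-order frame correspondent is ∀x ∀y (xRy → ∃w (y = w ∧ xR²w)).
G1: satisfies the condition.
G2: satisfies the condition.
G3: satisfies the condition.
G4: fails — 0R4 but no w with 4=w and 0R²w.
Valid on: G1, G2, G3.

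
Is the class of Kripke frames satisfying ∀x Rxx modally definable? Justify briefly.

The condition is reflexivity. A defining modal formula is □q → q.
Suppose □q→q is valid. At any x set V(q)={w : Rxw}. Then □q holds at x, so q holds at x, i.e. Rxx.

Definable; □q → q defines it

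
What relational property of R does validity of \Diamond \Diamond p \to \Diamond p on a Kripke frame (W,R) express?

transitivity: \forall x \forall y \forall z (Rxy \wedge Ryz \to Rxz)

Replacing p by ¬p and contraposing gives the equivalent schema □p → □□p.
Suppose □p→□□p is valid. Take Rxy, Ryz and set V(p)={w : Rxw}. Then □p at x, so □□p at x, so □p at y, so p at z, i.e. Rxz.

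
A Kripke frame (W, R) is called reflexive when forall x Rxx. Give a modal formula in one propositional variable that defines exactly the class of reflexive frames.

□ψ → ψ

This is reflexivity; the standard corresponding axiom is T: □ψ → ψ.
Suppose □ψ→ψ is valid. At any x set V(ψ)={w : Rxw}. Then □ψ holds at x, so ψ holds at x, i.e. Rxx.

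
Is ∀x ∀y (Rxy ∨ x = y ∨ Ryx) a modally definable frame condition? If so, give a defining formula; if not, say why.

Modal frame validity is preserved under disjoint unions.
Take 3 disjoint single-world reflexive frames: each is trivially connected, but their disjoint union has 3 worlds with no edge between distinct components, so it is not connected.
So the class is not modally definable.

No — not modally definable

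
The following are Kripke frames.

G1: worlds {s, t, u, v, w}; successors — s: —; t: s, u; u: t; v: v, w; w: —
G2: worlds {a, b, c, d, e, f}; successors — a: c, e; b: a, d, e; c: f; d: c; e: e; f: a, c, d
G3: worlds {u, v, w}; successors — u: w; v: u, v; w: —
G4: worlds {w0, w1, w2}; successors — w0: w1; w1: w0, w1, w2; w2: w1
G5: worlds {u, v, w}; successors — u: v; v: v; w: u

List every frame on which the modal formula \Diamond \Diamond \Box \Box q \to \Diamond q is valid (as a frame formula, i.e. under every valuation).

The schema corresponds to a generalized confluence (Geach) condition: \forall x \forall y (x R^2 y \to \exists w (y R^2 w \wedge xRw)).
G1: fails — tR²t but no w* with tR²w* and tRw*.
G2: fails — cR²c but no w with cR²w and cRw.
G3: fails — vR²u but no t with uR²t and vRt.
G4: condition met.
G5: fails — wR²v but no t with vR²t and wRt.
Valid on: G4.

G4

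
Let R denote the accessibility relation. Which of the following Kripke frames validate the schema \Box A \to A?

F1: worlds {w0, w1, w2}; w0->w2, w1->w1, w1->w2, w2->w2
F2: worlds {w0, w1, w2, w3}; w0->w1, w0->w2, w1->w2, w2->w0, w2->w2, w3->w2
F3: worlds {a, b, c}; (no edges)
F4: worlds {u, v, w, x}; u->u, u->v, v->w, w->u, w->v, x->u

none

This is the axiom for reflexivity; its first-order frame correspondent is \forall x Rxx.
F1: fails — world w0 does not see itself.
F2: fails — world w0 does not see itself.
F3: fails — world a does not see itself.
F4: fails — world v does not see itself.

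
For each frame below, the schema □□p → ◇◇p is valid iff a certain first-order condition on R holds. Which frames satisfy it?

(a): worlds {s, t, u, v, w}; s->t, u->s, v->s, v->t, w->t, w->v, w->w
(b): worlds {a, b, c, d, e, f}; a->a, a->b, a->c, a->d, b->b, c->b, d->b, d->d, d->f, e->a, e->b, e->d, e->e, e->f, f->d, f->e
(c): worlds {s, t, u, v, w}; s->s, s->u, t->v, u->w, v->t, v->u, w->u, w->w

(b), (c)

This is the axiom for a generalized confluence (Geach) condition; its first-order frame correspondent is ∀x ∃w (xR²w ∧ xR²w).
(a): fails — at s but no w* with sR²w* and sR²w*.
(b): condition met.
(c): condition met.
Valid on: (b), (c).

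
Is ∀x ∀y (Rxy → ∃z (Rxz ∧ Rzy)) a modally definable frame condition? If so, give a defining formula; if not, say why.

Yes — defined by □□p → □p

The condition is density. A defining modal formula is □□p → □p.
Suppose □□p→□p is valid. Take Rxy and set V(p)={w : xR²w}. Then □□p at x, so □p at x, so p at y, i.e. ∃z(Rxz∧Rzy).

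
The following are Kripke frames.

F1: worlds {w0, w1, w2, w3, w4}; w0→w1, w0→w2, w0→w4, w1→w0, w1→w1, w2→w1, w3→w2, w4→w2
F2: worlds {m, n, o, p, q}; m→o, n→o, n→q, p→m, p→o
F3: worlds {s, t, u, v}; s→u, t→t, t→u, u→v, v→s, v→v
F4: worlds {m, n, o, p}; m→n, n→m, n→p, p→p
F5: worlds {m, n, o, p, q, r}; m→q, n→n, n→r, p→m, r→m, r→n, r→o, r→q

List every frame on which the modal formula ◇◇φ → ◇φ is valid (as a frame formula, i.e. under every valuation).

The schema corresponds to a generalized confluence (Geach) condition: ∀x ∀y (xR²y → ∃w (y = w ∧ xRw)).
F1: fails — w0R²w0 but no w with w0=w and w0Rw.
F2: condition met.
F3: fails — sR²v but no w with v=w and sRw.
F4: fails — mR²m but no w with m=w and mRw.
F5: fails — nR²m but no w with m=w and nRw.
Valid on: F2.

F2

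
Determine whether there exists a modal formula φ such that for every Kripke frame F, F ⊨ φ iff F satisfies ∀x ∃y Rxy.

Definable; □p → ◇p defines it

The condition is seriality. A defining modal formula is □p → ◇p.
Suppose □p→◇p is valid. At any x set V(p)=W. Then □p at x, so ◇p at x, so x has a successor.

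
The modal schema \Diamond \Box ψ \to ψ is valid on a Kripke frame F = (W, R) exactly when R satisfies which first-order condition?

symmetry: \forall x \forall y (Rxy \to Ryx)

This schema is equivalent to the B axiom ψ → □◇ψ.
Its frame correspondent is symmetry — \forall x \forall y (Rxy \to Ryx).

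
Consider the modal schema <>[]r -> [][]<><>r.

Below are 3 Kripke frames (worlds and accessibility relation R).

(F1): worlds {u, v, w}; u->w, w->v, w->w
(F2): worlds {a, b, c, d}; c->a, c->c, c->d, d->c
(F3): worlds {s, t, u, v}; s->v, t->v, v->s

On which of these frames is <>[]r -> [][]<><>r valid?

Frame correspondent (Sahlqvist): forall x forall y forall z ((xRy & x R^2 z) -> exists w (yRw & z R^2 w)) — i.e. a generalized confluence (Geach) condition.
(F1): fails — uRw, uR²v but no t with wRt and vR²t.
(F2): fails — cRa, cR²a but no w with aRw and aR²w.
(F3): condition met.

(F3)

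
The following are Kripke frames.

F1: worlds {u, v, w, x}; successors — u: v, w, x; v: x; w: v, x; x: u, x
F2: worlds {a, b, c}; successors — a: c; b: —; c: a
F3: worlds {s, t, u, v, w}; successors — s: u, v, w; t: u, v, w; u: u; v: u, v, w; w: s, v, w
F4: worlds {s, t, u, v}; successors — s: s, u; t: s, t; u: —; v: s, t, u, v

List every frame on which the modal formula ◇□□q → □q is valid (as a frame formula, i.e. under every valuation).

F2

Frame correspondent (Sahlqvist): ∀x ∀y ∀z ((xRy ∧ xRz) → ∃w (yR²w ∧ z = w)) — i.e. a generalized confluence (Geach) condition.
F1: fails — uRv, uRv but no t with vR²t and v=t.
F2: satisfies the condition.
F3: fails — sRu, sRv but no w* with uR²w* and v=w*.
F4: fails — sRu, sRs but no w with uR²w and s=w.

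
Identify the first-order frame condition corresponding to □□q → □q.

density: ∀x ∀y (Rxy → ∃z (Rxz ∧ Rzy))

Suppose □□q→□q is valid. Take Rxy and set V(q)={w : xR²w}. Then □□q at x, so □q at x, so q at y, i.e. ∃z(Rxz∧Rzy).
The converse is a direct semantic check.
So the correspondent is density.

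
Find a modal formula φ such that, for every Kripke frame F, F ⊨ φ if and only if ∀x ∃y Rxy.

□q → ◇q

A defining formula is □q → ◇q (the D axiom).
Suppose □q→◇q is valid. At any x set V(q)=W. Then □q at x, so ◇q at x, so x has a successor.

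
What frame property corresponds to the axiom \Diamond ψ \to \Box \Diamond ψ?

Suppose ◇ψ→□◇ψ is valid. Take Rxy, Rxz and set V(ψ)={y}. Then ◇ψ at x, so □◇ψ at x, so ◇ψ at z, so some w with Rzw has ψ; w=y, i.e. Rzy. By symmetry of the argument, Ryz.

the Euclidean property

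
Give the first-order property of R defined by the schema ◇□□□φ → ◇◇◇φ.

This is a Sahlqvist (Geach-type) schema ◇^1□^3φ → □^0◇^3φ.
First-order correspondent: ∀x ∀y (xRy → ∃w (yR³w ∧ xR³w)).

∀x ∀y (xRy → ∃w (yR³w ∧ xR³w))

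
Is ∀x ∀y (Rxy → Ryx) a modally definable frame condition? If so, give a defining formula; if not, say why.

The condition is symmetry. A defining modal formula is r → □◇r.
Suppose r→□◇r is valid. Take Rxy and set V(r)={x}. Then r at x, so □◇r at x, so ◇r at y, so some z with Ryz has r; z=x, i.e. Ryx.

Definable; r → □◇r defines it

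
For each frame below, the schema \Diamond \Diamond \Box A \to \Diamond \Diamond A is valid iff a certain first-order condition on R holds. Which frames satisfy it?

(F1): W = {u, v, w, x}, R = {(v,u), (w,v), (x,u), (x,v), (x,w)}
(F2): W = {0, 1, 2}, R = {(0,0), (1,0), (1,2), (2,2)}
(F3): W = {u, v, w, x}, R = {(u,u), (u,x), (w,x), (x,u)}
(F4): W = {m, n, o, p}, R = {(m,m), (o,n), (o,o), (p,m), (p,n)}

(F2), (F3)

This is the axiom for a generalized confluence (Geach) condition; its first-order frame correspondent is \forall x \forall y (x R^2 y \to \exists w (yRw \wedge x R^2 w)).
(F1): fails — wR²u but no t with uRt and wR²t.
(F2): ✓.
(F3): ✓.
(F4): fails — oR²n but no w with nRw and oR²w.
Valid on: (F2), (F3).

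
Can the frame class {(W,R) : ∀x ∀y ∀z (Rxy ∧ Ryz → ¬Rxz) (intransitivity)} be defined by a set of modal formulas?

No

Modal frame validity is preserved under surjective bounded morphisms.
The 7-cycle (worlds w0,w1,w2,w3,w4,w5,w6 with w0→w1→w2→w3→w4→w5→w6→w0) is intransitive. Mapping every world to a single reflexive point • is a surjective bounded morphism; the reflexive point is not intransitive (R••∧R•• but R••).
Hence intransitivity is not modally definable.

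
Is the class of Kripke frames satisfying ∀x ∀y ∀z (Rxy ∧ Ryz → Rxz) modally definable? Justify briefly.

Yes, by □q → □□q

Yes: it is transitivity, defined by the 4 schema □q → □□q.
Suppose □q→□□q is valid. Take Rxy, Ryz and set V(q)={w : Rxw}. Then □q at x, so □□q at x, so □q at y, so q at z, i.e. Rxz.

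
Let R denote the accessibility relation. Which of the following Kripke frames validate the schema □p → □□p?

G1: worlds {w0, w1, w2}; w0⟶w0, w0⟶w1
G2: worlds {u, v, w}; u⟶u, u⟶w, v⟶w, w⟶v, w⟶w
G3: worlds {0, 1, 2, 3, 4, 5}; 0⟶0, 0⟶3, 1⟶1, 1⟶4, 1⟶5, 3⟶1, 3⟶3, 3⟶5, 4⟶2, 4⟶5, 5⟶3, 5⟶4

G1

The schema corresponds to transitivity: ∀x ∀y ∀z (Rxy ∧ Ryz → Rxz).
G1: satisfies the condition.
G2: fails — Ruw and Rwv but not Ruv.
G3: fails — R31 and R14 but not R34.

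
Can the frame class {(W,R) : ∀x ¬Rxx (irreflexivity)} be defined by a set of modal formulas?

If a class were modally definable it would be closed under surjective bounded morphisms (Goldblatt–Thomason).
The 2-cycle (worlds s,t with s→t→s) is irreflexive, and the map sending every world to a single reflexive point • is a surjective bounded morphism (forth: every edge maps to (•,•); back: every world has a successor). So any modal formula valid on the 2-cycle is also valid on the reflexive point, which is not irreflexive.
So the class is not modally definable.

No — not modally definable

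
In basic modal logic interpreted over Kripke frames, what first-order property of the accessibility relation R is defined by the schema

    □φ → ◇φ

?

seriality

Suppose □φ→◇φ is valid. At any x set V(φ)=W. Then □φ at x, so ◇φ at x, so x has a successor.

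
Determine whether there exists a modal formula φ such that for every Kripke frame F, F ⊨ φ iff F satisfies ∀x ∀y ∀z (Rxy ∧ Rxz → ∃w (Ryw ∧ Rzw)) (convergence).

Yes — defined by ◇□q → □◇q

This is a Sahlqvist condition; the .2 axiom ◇□q → □◇q defines it.
Suppose ◇□q→□◇q is valid. Take Rxy, Rxz and set V(q)={w : Ryw}. Then □q at y so ◇□q at x, so □◇q at x, so ◇q at z, giving w with Rzw and Ryw.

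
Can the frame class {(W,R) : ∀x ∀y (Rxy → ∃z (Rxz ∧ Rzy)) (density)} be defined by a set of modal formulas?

This is a Sahlqvist condition; the C4 axiom □□r → □r defines it.

Yes, by □□r → □r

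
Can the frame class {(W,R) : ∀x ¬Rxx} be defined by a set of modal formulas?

Not definable by any modal formula

Any modally definable frame class is closed under surjective bounded morphisms.
The 3-cycle (worlds s,t,u with s→t→u→s) is irreflexive, and the map sending every world to a single reflexive point • is a surjective bounded morphism (forth: every edge maps to (•,•); back: every world has a successor). So any modal formula valid on the 3-cycle is also valid on the reflexive point, which is not irreflexive.
So the class is not modally definable.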